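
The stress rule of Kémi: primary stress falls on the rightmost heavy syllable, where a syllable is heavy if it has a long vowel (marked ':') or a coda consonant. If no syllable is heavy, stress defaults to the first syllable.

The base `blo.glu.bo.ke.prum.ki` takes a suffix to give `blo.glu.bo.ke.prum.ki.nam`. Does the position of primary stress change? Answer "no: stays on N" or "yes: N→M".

Base `blo.glu.bo.ke.prum.ki` (6 syllables):
  Weights: 1 blo L, 2 glu L, 3 bo L, 4 ke L, 5 prum H, 6 ki L.
  Heavy syllables in the domain: 5. The rightmost is syllable 5 (prum).
  → primary stress on syllable 5.
Suffixed `blo.glu.bo.ke.prum.ki.nam` (7 syllables):
  Weights: 1 blo L, 2 glu L, 3 bo L, 4 ke L, 5 prum H, 6 ki L, 7 nam H.
  Heavy syllables in the domain: 5, 7. The rightmost is syllable 7 (nam).
  → primary stress on syllable 7.

yes: 5→7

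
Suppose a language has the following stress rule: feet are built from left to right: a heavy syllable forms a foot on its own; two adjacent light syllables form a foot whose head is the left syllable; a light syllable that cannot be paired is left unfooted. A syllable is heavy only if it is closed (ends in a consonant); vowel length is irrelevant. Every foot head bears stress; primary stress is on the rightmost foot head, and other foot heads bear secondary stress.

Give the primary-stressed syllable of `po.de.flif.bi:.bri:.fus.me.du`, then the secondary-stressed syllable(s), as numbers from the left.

Weights: 1 po L, 2 de L, 3 flif H, 4 bi: L, 5 bri: L, 6 fus H, 7 me L, 8 du L.
Parse left to right (heavy = foot alone; LL = one foot; stranded L unfooted): (ˈpo.de) (ˈflif) (ˈbi:.bri:) (ˈfus) (ˈme.du).
Foot heads: 1, 3, 4, 6, 7.
Primary stress on the rightmost head = syllable 7.
Secondary stress on 1, 3, 4, 6: ˌpo.de.ˌflif.ˌbi:.bri:.ˌfus.ˈme.du.

primary 7, secondary 1, 3, 4, 6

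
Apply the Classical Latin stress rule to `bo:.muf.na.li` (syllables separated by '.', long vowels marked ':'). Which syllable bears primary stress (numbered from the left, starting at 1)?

Classical Latin: stress the penult if heavy (long vowel or closed), else the antepenult.
Weights: 2 muf H, 3 na L, 4 li L.
The penult (syllable 3, na) is light, so stress falls on the antepenult (syllable 2, muf).
Stress on syllable 2: bo:.ˈmuf.na.li.

2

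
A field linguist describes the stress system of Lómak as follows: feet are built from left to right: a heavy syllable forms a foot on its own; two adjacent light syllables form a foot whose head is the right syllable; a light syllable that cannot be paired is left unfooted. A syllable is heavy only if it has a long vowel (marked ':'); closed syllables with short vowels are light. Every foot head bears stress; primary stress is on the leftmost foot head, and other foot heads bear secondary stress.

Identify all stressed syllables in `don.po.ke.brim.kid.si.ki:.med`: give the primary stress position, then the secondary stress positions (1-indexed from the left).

Weights: 1 don L, 2 po L, 3 ke L, 4 brim L, 5 kid L, 6 si L, 7 ki: H, 8 med L.
Parse left to right (heavy = foot alone; LL = one foot; stranded L unfooted): (don.ˈpo) (ke.ˈbrim) (kid.ˈsi) (ˈki:) med.
Foot heads: 2, 4, 6, 7.
Primary stress on the leftmost head = syllable 2.
Secondary stress on 4, 6, 7: don.ˈpo.ke.ˌbrim.kid.ˌsi.ˌki:.med.

primary 2, secondary 4, 6, 7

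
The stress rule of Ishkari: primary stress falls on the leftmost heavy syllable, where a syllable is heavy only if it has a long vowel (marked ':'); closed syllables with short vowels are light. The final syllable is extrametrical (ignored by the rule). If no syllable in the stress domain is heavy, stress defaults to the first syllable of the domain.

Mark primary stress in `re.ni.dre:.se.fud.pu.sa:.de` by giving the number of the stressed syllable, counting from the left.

3

The final syllable (8, de) is extrametrical; the stress domain is syllables 1–7.
Weights: 1 re L, 2 ni L, 3 dre: H, 4 se L, 5 fud L, 6 pu L, 7 sa: H.
Heavy syllables in the domain: 3, 7. The leftmost is syllable 3 (dre:).
Primary stress: syllable 3 → re.ni.ˈdre:.se.fud.pu.sa:.de.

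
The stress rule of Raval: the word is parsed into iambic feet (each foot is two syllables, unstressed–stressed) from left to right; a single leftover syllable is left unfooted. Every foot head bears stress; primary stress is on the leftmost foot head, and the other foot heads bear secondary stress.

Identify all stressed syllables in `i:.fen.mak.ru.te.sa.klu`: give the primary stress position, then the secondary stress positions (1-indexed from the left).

primary 2, secondary 4, 6

Parse left to right into iambic (σˈσ) feet: (i:.ˈfen) (mak.ˈru) (te.ˈsa) klu. Syllable 7 is left unfooted.
Foot heads (stressed positions): 2, 4, 6.
End Rule Leftmost: primary stress on the leftmost head = syllable 2.
Secondary stress on 4, 6: i:.ˈfen.mak.ˌru.te.ˌsa.klu.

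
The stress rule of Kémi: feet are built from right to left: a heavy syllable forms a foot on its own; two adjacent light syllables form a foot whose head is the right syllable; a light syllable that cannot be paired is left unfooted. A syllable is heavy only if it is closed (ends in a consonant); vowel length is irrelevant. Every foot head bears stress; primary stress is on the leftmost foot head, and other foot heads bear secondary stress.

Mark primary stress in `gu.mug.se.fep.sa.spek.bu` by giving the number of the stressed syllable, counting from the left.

2

Weights: 1 gu L, 2 mug H, 3 se L, 4 fep H, 5 sa L, 6 spek H, 7 bu L.
Parse right to left (heavy = foot alone; LL = one foot; stranded L unfooted): gu (ˈmug) se (ˈfep) sa (ˈspek) bu.
Foot heads: 2, 4, 6.
Primary stress on the leftmost head = syllable 2.
Primary stress: syllable 2 → gu.ˈmug.se.fep.sa.spek.bu.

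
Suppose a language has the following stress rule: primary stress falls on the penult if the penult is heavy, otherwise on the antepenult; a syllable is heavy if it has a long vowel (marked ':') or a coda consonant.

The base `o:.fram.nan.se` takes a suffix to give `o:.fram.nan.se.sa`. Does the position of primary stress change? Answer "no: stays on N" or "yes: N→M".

Base `o:.fram.nan.se` (4 syllables):
  Weights: 2 fram H, 3 nan H, 4 se L.
  The penult (syllable 3, nan) is heavy, so it takes stress.
  → primary stress on syllable 3.
Suffixed `o:.fram.nan.se.sa` (5 syllables):
  Weights: 3 nan H, 4 se L, 5 sa L.
  The penult (syllable 4, se) is light, so stress falls on the antepenult (syllable 3, nan).
  → primary stress on syllable 3.

no: stays on 3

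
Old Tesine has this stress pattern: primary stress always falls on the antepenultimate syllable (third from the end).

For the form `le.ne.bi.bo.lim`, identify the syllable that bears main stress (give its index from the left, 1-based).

3

The word has 5 syllables; the antepenultimate syllable (third from the end) is syllable 3 (bi).
Primary stress: syllable 3 → le.ne.ˈbi.bo.lim.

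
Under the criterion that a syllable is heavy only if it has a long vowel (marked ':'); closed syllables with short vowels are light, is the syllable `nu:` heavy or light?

heavy

`nu:`: long vowel, open (no coda). Long vowel → heavy.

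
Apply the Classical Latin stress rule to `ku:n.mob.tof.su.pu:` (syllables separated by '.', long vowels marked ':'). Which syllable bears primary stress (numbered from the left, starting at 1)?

3

Classical Latin: stress the penult if heavy (long vowel or closed), else the antepenult.
Weights: 3 tof H, 4 su L, 5 pu: H.
The penult (syllable 4, su) is light, so stress falls on the antepenult (syllable 3, tof).
Stress on syllable 3: ku:n.mob.ˈtof.su.pu:.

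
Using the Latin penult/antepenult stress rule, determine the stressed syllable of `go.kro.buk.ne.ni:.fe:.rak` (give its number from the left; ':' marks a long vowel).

Classical Latin: stress the penult if heavy (long vowel or closed), else the antepenult.
Weights: 5 ni: H, 6 fe: H, 7 rak H.
The penult (syllable 6, fe:) is heavy, so it takes stress.
Stress on syllable 6: go.kro.buk.ne.ni:.ˈfe:.rak.

6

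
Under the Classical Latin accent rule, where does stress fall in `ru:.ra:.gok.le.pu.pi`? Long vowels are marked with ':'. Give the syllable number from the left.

4

Classical Latin: stress the penult if heavy (long vowel or closed), else the antepenult.
Weights: 4 le L, 5 pu L, 6 pi L.
The penult (syllable 5, pu) is light, so stress falls on the antepenult (syllable 4, le).
Stress on syllable 4: ru:.ra:.gok.ˈle.pu.pi.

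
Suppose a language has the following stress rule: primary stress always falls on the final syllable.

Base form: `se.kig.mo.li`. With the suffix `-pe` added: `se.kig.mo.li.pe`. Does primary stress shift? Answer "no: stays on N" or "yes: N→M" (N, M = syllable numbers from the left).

Base `se.kig.mo.li` (4 syllables):
  The word has 4 syllables; the final syllable is syllable 4 (li).
  → primary stress on syllable 4.
Suffixed `se.kig.mo.li.pe` (5 syllables):
  The word has 5 syllables; the final syllable is syllable 5 (pe).
  → primary stress on syllable 5.

yes: 4→5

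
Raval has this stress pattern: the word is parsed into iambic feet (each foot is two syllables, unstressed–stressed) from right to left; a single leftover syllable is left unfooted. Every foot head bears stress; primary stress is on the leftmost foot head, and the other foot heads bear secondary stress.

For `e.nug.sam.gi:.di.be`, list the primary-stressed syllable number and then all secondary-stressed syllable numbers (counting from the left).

primary 2, secondary 4, 6

Parse right to left into iambic (σˈσ) feet: (e.ˈnug) (sam.ˈgi:) (di.ˈbe).
Foot heads (stressed positions): 2, 4, 6.
End Rule Leftmost: primary stress on the leftmost head = syllable 2.
Secondary stress on 4, 6: e.ˈnug.sam.ˌgi:.di.ˌbe.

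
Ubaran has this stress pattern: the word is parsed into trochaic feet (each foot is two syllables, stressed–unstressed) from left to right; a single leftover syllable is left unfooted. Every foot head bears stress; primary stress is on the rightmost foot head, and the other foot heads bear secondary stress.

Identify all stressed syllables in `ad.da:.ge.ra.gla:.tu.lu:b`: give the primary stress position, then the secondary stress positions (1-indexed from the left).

Parse left to right into trochaic (ˈσσ) feet: (ˈad.da:) (ˈge.ra) (ˈgla:.tu) lu:b. Syllable 7 is left unfooted.
Foot heads (stressed positions): 1, 3, 5.
End Rule Rightmost: primary stress on the rightmost head = syllable 5.
Secondary stress on 1, 3: ˌad.da:.ˌge.ra.ˈgla:.tu.lu:b.

primary 5, secondary 1, 3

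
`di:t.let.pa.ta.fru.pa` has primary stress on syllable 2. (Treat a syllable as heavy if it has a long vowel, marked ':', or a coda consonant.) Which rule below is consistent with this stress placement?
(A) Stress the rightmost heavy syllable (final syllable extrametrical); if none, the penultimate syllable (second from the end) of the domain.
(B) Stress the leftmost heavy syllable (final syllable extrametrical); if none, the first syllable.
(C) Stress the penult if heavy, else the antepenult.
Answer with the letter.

Rule A → syllable 2 ✓.
Rule B → syllable 1 (observed: 2).
Rule C → syllable 4 (observed: 2).

A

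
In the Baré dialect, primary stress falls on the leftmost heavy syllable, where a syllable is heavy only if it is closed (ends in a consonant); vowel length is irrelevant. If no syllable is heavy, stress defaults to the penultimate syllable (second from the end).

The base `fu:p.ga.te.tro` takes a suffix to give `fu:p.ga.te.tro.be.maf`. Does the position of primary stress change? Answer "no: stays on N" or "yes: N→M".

no: stays on 1

Base `fu:p.ga.te.tro` (4 syllables):
  Weights: 1 fu:p H, 2 ga L, 3 te L, 4 tro L.
  Heavy syllables in the domain: 1. The leftmost is syllable 1 (fu:p).
  → primary stress on syllable 1.
Suffixed `fu:p.ga.te.tro.be.maf` (6 syllables):
  Weights: 1 fu:p H, 2 ga L, 3 te L, 4 tro L, 5 be L, 6 maf H.
  Heavy syllables in the domain: 1, 6. The leftmost is syllable 1 (fu:p).
  → primary stress on syllable 1.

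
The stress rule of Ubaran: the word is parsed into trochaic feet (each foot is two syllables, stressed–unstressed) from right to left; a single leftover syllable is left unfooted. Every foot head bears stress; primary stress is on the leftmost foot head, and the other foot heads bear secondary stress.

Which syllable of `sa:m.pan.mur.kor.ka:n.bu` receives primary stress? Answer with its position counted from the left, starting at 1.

Parse right to left into trochaic (ˈσσ) feet: (ˈsa:m.pan) (ˈmur.kor) (ˈka:n.bu).
Foot heads (stressed positions): 1, 3, 5.
End Rule Leftmost: primary stress on the leftmost head = syllable 1.
Primary stress: syllable 1 → ˈsa:m.pan.mur.kor.ka:n.bu.

1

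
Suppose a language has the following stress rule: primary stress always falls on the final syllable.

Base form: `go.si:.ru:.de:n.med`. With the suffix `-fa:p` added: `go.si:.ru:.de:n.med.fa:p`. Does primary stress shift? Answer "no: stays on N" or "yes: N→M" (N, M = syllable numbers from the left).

yes: 5→6

Base `go.si:.ru:.de:n.med` (5 syllables):
  The word has 5 syllables; the final syllable is syllable 5 (med).
  → primary stress on syllable 5.
Suffixed `go.si:.ru:.de:n.med.fa:p` (6 syllables):
  The word has 6 syllables; the final syllable is syllable 6 (fa:p).
  → primary stress on syllable 6.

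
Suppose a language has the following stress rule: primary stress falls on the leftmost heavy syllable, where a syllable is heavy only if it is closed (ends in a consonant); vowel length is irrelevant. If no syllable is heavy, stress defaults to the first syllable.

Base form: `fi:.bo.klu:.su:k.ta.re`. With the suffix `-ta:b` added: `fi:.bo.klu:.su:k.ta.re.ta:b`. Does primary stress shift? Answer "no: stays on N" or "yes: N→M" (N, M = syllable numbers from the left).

no: stays on 4

Base `fi:.bo.klu:.su:k.ta.re` (6 syllables):
  Weights: 1 fi: L, 2 bo L, 3 klu: L, 4 su:k H, 5 ta L, 6 re L.
  Heavy syllables in the domain: 4. The leftmost is syllable 4 (su:k).
  → primary stress on syllable 4.
Suffixed `fi:.bo.klu:.su:k.ta.re.ta:b` (7 syllables):
  Weights: 1 fi: L, 2 bo L, 3 klu: L, 4 su:k H, 5 ta L, 6 re L, 7 ta:b H.
  Heavy syllables in the domain: 4, 7. The leftmost is syllable 4 (su:k).
  → primary stress on syllable 4.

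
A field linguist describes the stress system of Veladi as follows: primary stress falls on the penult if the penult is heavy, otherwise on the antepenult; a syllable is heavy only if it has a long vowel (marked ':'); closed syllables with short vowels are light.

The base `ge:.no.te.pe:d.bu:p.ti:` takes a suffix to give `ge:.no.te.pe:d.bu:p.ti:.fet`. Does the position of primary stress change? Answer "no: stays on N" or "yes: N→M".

Base `ge:.no.te.pe:d.bu:p.ti:` (6 syllables):
  Weights: 4 pe:d H, 5 bu:p H, 6 ti: H.
  The penult (syllable 5, bu:p) is heavy, so it takes stress.
  → primary stress on syllable 5.
Suffixed `ge:.no.te.pe:d.bu:p.ti:.fet` (7 syllables):
  Weights: 5 bu:p H, 6 ti: H, 7 fet L.
  The penult (syllable 6, ti:) is heavy, so it takes stress.
  → primary stress on syllable 6.

yes: 5→6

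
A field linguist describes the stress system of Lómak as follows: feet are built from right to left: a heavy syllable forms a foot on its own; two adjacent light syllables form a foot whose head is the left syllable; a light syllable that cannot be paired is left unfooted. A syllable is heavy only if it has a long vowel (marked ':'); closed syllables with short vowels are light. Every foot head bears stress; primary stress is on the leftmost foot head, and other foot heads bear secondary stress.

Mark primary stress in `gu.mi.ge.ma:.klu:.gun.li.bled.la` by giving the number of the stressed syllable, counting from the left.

Weights: 1 gu L, 2 mi L, 3 ge L, 4 ma: H, 5 klu: H, 6 gun L, 7 li L, 8 bled L, 9 la L.
Parse right to left (heavy = foot alone; LL = one foot; stranded L unfooted): gu (ˈmi.ge) (ˈma:) (ˈklu:) (ˈgun.li) (ˈbled.la).
Foot heads: 2, 4, 5, 6, 8.
Primary stress on the leftmost head = syllable 2.
Primary stress: syllable 2 → gu.ˈmi.ge.ma:.klu:.gun.li.bled.la.

2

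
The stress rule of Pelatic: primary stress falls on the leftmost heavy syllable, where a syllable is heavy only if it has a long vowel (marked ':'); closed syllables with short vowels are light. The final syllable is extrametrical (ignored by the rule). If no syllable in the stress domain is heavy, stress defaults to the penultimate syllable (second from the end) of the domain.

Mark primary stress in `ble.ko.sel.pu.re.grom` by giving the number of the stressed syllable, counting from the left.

4

The final syllable (6, grom) is extrametrical; the stress domain is syllables 1–5.
Weights: 1 ble L, 2 ko L, 3 sel L, 4 pu L, 5 re L.
No heavy syllable in the domain; default to the penultimate syllable (second from the end) of the domain = syllable 4.
Primary stress: syllable 4 → ble.ko.sel.ˈpu.re.grom.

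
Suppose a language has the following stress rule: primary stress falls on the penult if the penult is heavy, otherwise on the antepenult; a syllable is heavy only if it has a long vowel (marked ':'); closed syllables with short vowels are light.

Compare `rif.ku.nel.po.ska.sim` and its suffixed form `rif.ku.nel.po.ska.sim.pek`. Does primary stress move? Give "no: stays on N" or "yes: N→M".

Base `rif.ku.nel.po.ska.sim` (6 syllables):
  Weights: 4 po L, 5 ska L, 6 sim L.
  The penult (syllable 5, ska) is light, so stress falls on the antepenult (syllable 4, po).
  → primary stress on syllable 4.
Suffixed `rif.ku.nel.po.ska.sim.pek` (7 syllables):
  Weights: 5 ska L, 6 sim L, 7 pek L.
  The penult (syllable 6, sim) is light, so stress falls on the antepenult (syllable 5, ska).
  → primary stress on syllable 5.

yes: 4→5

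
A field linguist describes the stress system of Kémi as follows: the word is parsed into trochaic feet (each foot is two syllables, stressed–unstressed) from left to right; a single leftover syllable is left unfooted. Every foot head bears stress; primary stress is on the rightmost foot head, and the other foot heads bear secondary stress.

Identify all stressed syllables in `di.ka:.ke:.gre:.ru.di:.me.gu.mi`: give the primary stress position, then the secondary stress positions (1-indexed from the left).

Parse left to right into trochaic (ˈσσ) feet: (ˈdi.ka:) (ˈke:.gre:) (ˈru.di:) (ˈme.gu) mi. Syllable 9 is left unfooted.
Foot heads (stressed positions): 1, 3, 5, 7.
End Rule Rightmost: primary stress on the rightmost head = syllable 7.
Secondary stress on 1, 3, 5: ˌdi.ka:.ˌke:.gre:.ˌru.di:.ˈme.gu.mi.

primary 7, secondary 1, 3, 5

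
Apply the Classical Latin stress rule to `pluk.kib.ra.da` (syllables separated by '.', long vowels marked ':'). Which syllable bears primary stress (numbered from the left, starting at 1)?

2

Classical Latin: stress the penult if heavy (long vowel or closed), else the antepenult.
Weights: 2 kib H, 3 ra L, 4 da L.
The penult (syllable 3, ra) is light, so stress falls on the antepenult (syllable 2, kib).
Stress on syllable 2: pluk.ˈkib.ra.da.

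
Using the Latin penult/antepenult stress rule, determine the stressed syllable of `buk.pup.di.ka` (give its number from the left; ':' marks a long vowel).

Classical Latin: stress the penult if heavy (long vowel or closed), else the antepenult.
Weights: 2 pup H, 3 di L, 4 ka L.
The penult (syllable 3, di) is light, so stress falls on the antepenult (syllable 2, pup).
Stress on syllable 2: buk.ˈpup.di.ka.

2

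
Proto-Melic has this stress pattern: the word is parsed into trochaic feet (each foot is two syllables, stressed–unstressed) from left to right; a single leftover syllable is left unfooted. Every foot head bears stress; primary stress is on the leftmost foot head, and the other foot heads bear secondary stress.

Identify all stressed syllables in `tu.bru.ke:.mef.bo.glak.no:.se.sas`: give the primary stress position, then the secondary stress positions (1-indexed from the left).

primary 1, secondary 3, 5, 7

Parse left to right into trochaic (ˈσσ) feet: (ˈtu.bru) (ˈke:.mef) (ˈbo.glak) (ˈno:.se) sas. Syllable 9 is left unfooted.
Foot heads (stressed positions): 1, 3, 5, 7.
End Rule Leftmost: primary stress on the leftmost head = syllable 1.
Secondary stress on 3, 5, 7: ˈtu.bru.ˌke:.mef.ˌbo.glak.ˌno:.se.sas.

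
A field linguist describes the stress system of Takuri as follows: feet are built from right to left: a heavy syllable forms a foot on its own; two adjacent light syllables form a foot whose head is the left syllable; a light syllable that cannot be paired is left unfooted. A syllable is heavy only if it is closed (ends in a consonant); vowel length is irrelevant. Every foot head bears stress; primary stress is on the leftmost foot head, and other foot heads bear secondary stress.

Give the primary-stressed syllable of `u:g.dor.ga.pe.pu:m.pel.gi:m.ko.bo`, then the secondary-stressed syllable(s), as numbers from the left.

Weights: 1 u:g H, 2 dor H, 3 ga L, 4 pe L, 5 pu:m H, 6 pel H, 7 gi:m H, 8 ko L, 9 bo L.
Parse right to left (heavy = foot alone; LL = one foot; stranded L unfooted): (ˈu:g) (ˈdor) (ˈga.pe) (ˈpu:m) (ˈpel) (ˈgi:m) (ˈko.bo).
Foot heads: 1, 2, 3, 5, 6, 7, 8.
Primary stress on the leftmost head = syllable 1.
Secondary stress on 2, 3, 5, 6, 7, 8: ˈu:g.ˌdor.ˌga.pe.ˌpu:m.ˌpel.ˌgi:m.ˌko.bo.

primary 1, secondary 2, 3, 5, 6, 7, 8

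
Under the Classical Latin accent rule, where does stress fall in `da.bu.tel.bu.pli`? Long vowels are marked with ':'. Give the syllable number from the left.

3

Classical Latin: stress the penult if heavy (long vowel or closed), else the antepenult.
Weights: 3 tel H, 4 bu L, 5 pli L.
The penult (syllable 4, bu) is light, so stress falls on the antepenult (syllable 3, tel).
Stress on syllable 3: da.bu.ˈtel.bu.pli.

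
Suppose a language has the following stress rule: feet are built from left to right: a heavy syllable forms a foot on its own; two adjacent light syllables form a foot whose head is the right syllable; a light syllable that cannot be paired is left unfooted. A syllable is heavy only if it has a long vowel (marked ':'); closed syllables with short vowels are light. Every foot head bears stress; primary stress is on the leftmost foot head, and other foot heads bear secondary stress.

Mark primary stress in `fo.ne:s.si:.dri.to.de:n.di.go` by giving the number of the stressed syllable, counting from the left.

2

Weights: 1 fo L, 2 ne:s H, 3 si: H, 4 dri L, 5 to L, 6 de:n H, 7 di L, 8 go L.
Parse left to right (heavy = foot alone; LL = one foot; stranded L unfooted): fo (ˈne:s) (ˈsi:) (dri.ˈto) (ˈde:n) (di.ˈgo).
Foot heads: 2, 3, 5, 6, 8.
Primary stress on the leftmost head = syllable 2.
Primary stress: syllable 2 → fo.ˈne:s.si:.dri.to.de:n.di.go.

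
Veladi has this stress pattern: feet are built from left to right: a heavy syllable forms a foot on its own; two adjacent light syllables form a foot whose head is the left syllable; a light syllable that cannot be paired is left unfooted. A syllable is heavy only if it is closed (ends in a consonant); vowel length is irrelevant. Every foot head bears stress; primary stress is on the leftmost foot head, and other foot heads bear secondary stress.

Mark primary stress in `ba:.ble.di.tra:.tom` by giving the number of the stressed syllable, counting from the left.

1

Weights: 1 ba: L, 2 ble L, 3 di L, 4 tra: L, 5 tom H.
Parse left to right (heavy = foot alone; LL = one foot; stranded L unfooted): (ˈba:.ble) (ˈdi.tra:) (ˈtom).
Foot heads: 1, 3, 5.
Primary stress on the leftmost head = syllable 1.
Primary stress: syllable 1 → ˈba:.ble.di.tra:.tom.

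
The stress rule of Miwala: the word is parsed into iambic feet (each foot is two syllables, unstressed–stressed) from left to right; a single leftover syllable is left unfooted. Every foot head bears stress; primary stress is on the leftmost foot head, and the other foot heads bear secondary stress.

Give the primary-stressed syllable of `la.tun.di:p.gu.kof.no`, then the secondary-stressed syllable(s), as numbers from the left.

primary 2, secondary 4, 6

Parse left to right into iambic (σˈσ) feet: (la.ˈtun) (di:p.ˈgu) (kof.ˈno).
Foot heads (stressed positions): 2, 4, 6.
End Rule Leftmost: primary stress on the leftmost head = syllable 2.
Secondary stress on 4, 6: la.ˈtun.di:p.ˌgu.kof.ˌno.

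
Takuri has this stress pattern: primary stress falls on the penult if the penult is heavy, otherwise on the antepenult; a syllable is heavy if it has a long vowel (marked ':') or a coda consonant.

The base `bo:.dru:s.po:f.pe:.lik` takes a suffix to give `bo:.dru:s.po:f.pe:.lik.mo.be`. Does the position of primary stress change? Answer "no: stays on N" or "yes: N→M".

yes: 4→5

Base `bo:.dru:s.po:f.pe:.lik` (5 syllables):
  Weights: 3 po:f H, 4 pe: H, 5 lik H.
  The penult (syllable 4, pe:) is heavy, so it takes stress.
  → primary stress on syllable 4.
Suffixed `bo:.dru:s.po:f.pe:.lik.mo.be` (7 syllables):
  Weights: 5 lik H, 6 mo L, 7 be L.
  The penult (syllable 6, mo) is light, so stress falls on the antepenult (syllable 5, lik).
  → primary stress on syllable 5.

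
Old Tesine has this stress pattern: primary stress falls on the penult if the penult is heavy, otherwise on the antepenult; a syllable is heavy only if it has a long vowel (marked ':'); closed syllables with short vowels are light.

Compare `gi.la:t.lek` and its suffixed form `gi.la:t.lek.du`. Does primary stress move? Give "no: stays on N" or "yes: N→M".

no: stays on 2

Base `gi.la:t.lek` (3 syllables):
  Weights: 1 gi L, 2 la:t H, 3 lek L.
  The penult (syllable 2, la:t) is heavy, so it takes stress.
  → primary stress on syllable 2.
Suffixed `gi.la:t.lek.du` (4 syllables):
  Weights: 2 la:t H, 3 lek L, 4 du L.
  The penult (syllable 3, lek) is light, so stress falls on the antepenult (syllable 2, la:t).
  → primary stress on syllable 2.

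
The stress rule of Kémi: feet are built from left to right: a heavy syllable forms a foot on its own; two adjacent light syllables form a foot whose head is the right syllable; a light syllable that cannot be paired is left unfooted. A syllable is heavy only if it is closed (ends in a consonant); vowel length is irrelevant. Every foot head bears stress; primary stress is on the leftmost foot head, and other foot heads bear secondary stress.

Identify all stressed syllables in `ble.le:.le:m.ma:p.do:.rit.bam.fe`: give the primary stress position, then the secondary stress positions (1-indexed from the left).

Weights: 1 ble L, 2 le: L, 3 le:m H, 4 ma:p H, 5 do: L, 6 rit H, 7 bam H, 8 fe L.
Parse left to right (heavy = foot alone; LL = one foot; stranded L unfooted): (ble.ˈle:) (ˈle:m) (ˈma:p) do: (ˈrit) (ˈbam) fe.
Foot heads: 2, 3, 4, 6, 7.
Primary stress on the leftmost head = syllable 2.
Secondary stress on 3, 4, 6, 7: ble.ˈle:.ˌle:m.ˌma:p.do:.ˌrit.ˌbam.fe.

primary 2, secondary 3, 4, 6, 7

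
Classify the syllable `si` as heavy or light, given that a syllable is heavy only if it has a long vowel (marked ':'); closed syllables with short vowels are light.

`si`: short vowel, open (no coda). Short vowel → light.

light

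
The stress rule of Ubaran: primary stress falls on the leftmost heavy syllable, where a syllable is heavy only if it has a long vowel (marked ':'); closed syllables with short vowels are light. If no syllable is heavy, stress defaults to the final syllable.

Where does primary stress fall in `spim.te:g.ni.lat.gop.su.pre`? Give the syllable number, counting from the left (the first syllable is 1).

2

Weights: 1 spim L, 2 te:g H, 3 ni L, 4 lat L, 5 gop L, 6 su L, 7 pre L.
Heavy syllables in the domain: 2. The leftmost is syllable 2 (te:g).
Primary stress: syllable 2 → spim.ˈte:g.ni.lat.gop.su.pre.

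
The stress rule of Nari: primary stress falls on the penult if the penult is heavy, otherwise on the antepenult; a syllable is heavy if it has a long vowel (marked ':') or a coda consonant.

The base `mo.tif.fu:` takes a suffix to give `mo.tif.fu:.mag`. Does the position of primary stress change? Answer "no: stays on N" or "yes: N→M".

yes: 2→3

Base `mo.tif.fu:` (3 syllables):
  Weights: 1 mo L, 2 tif H, 3 fu: H.
  The penult (syllable 2, tif) is heavy, so it takes stress.
  → primary stress on syllable 2.
Suffixed `mo.tif.fu:.mag` (4 syllables):
  Weights: 2 tif H, 3 fu: H, 4 mag H.
  The penult (syllable 3, fu:) is heavy, so it takes stress.
  → primary stress on syllable 3.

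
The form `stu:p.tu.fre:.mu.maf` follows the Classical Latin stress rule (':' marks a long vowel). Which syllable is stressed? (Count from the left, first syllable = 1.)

Classical Latin: stress the penult if heavy (long vowel or closed), else the antepenult.
Weights: 3 fre: H, 4 mu L, 5 maf H.
The penult (syllable 4, mu) is light, so stress falls on the antepenult (syllable 3, fre:).
Stress on syllable 3: stu:p.tu.ˈfre:.mu.maf.

3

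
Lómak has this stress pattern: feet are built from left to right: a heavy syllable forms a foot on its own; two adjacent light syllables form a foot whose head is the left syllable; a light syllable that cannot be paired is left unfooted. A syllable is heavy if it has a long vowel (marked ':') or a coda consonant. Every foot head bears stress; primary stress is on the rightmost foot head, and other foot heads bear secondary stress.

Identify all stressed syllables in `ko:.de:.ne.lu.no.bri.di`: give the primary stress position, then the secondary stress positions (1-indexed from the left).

Weights: 1 ko: H, 2 de: H, 3 ne L, 4 lu L, 5 no L, 6 bri L, 7 di L.
Parse left to right (heavy = foot alone; LL = one foot; stranded L unfooted): (ˈko:) (ˈde:) (ˈne.lu) (ˈno.bri) di.
Foot heads: 1, 2, 3, 5.
Primary stress on the rightmost head = syllable 5.
Secondary stress on 1, 2, 3: ˌko:.ˌde:.ˌne.lu.ˈno.bri.di.

primary 5, secondary 1, 2, 3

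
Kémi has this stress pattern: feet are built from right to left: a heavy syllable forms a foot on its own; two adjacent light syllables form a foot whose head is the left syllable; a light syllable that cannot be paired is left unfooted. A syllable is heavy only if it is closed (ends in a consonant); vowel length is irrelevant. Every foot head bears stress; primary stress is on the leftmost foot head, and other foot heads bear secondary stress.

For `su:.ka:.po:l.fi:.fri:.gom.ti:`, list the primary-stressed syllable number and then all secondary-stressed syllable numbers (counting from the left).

Weights: 1 su: L, 2 ka: L, 3 po:l H, 4 fi: L, 5 fri: L, 6 gom H, 7 ti: L.
Parse right to left (heavy = foot alone; LL = one foot; stranded L unfooted): (ˈsu:.ka:) (ˈpo:l) (ˈfi:.fri:) (ˈgom) ti:.
Foot heads: 1, 3, 4, 6.
Primary stress on the leftmost head = syllable 1.
Secondary stress on 3, 4, 6: ˈsu:.ka:.ˌpo:l.ˌfi:.fri:.ˌgom.ti:.

primary 1, secondary 3, 4, 6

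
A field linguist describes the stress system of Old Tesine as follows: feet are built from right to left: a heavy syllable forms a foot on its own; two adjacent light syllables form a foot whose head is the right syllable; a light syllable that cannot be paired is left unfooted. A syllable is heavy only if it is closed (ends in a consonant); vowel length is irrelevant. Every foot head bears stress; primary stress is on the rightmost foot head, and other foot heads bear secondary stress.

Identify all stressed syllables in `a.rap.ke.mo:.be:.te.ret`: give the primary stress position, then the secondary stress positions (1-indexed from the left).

Weights: 1 a L, 2 rap H, 3 ke L, 4 mo: L, 5 be: L, 6 te L, 7 ret H.
Parse right to left (heavy = foot alone; LL = one foot; stranded L unfooted): a (ˈrap) (ke.ˈmo:) (be:.ˈte) (ˈret).
Foot heads: 2, 4, 6, 7.
Primary stress on the rightmost head = syllable 7.
Secondary stress on 2, 4, 6: a.ˌrap.ke.ˌmo:.be:.ˌte.ˈret.

primary 7, secondary 2, 4, 6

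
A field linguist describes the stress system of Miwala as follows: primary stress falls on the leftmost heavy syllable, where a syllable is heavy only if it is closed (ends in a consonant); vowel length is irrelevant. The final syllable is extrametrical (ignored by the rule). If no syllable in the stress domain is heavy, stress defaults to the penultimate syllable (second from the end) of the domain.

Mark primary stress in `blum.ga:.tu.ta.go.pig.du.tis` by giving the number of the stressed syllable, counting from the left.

1

The final syllable (8, tis) is extrametrical; the stress domain is syllables 1–7.
Weights: 1 blum H, 2 ga: L, 3 tu L, 4 ta L, 5 go L, 6 pig H, 7 du L.
Heavy syllables in the domain: 1, 6. The leftmost is syllable 1 (blum).
Primary stress: syllable 1 → ˈblum.ga:.tu.ta.go.pig.du.tis.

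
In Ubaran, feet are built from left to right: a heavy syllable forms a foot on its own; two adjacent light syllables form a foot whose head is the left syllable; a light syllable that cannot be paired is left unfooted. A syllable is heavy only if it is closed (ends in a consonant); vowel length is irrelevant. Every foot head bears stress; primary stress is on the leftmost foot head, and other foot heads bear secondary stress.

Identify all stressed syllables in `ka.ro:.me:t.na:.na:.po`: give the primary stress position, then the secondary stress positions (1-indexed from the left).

primary 1, secondary 3, 4

Weights: 1 ka L, 2 ro: L, 3 me:t H, 4 na: L, 5 na: L, 6 po L.
Parse left to right (heavy = foot alone; LL = one foot; stranded L unfooted): (ˈka.ro:) (ˈme:t) (ˈna:.na:) po.
Foot heads: 1, 3, 4.
Primary stress on the leftmost head = syllable 1.
Secondary stress on 3, 4: ˈka.ro:.ˌme:t.ˌna:.na:.po.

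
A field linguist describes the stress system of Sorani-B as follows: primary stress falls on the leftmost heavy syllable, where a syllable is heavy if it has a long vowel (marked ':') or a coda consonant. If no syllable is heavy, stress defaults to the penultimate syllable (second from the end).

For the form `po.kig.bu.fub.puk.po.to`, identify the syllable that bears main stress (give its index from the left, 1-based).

2

Weights: 1 po L, 2 kig H, 3 bu L, 4 fub H, 5 puk H, 6 po L, 7 to L.
Heavy syllables in the domain: 2, 4, 5. The leftmost is syllable 2 (kig).
Primary stress: syllable 2 → po.ˈkig.bu.fub.puk.po.to.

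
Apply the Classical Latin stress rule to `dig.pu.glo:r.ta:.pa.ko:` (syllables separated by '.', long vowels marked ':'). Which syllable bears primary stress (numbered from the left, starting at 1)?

4

Classical Latin: stress the penult if heavy (long vowel or closed), else the antepenult.
Weights: 4 ta: H, 5 pa L, 6 ko: H.
The penult (syllable 5, pa) is light, so stress falls on the antepenult (syllable 4, ta:).
Stress on syllable 4: dig.pu.glo:r.ˈta:.pa.ko:.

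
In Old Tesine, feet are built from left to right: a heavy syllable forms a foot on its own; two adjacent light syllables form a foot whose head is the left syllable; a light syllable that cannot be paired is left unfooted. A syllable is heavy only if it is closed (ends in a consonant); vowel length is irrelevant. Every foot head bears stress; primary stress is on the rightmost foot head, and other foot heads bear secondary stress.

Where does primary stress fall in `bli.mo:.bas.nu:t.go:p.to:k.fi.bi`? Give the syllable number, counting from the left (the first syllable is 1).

7

Weights: 1 bli L, 2 mo: L, 3 bas H, 4 nu:t H, 5 go:p H, 6 to:k H, 7 fi L, 8 bi L.
Parse left to right (heavy = foot alone; LL = one foot; stranded L unfooted): (ˈbli.mo:) (ˈbas) (ˈnu:t) (ˈgo:p) (ˈto:k) (ˈfi.bi).
Foot heads: 1, 3, 4, 5, 6, 7.
Primary stress on the rightmost head = syllable 7.
Primary stress: syllable 7 → bli.mo:.bas.nu:t.go:p.to:k.ˈfi.bi.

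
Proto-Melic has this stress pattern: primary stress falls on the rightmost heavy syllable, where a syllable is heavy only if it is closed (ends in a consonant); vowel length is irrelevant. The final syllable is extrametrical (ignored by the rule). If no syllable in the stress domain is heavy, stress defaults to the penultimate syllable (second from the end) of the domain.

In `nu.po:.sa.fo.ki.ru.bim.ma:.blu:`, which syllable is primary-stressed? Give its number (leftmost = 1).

The final syllable (9, blu:) is extrametrical; the stress domain is syllables 1–8.
Weights: 1 nu L, 2 po: L, 3 sa L, 4 fo L, 5 ki L, 6 ru L, 7 bim H, 8 ma: L.
Heavy syllables in the domain: 7. The rightmost is syllable 7 (bim).
Primary stress: syllable 7 → nu.po:.sa.fo.ki.ru.ˈbim.ma:.blu:.

7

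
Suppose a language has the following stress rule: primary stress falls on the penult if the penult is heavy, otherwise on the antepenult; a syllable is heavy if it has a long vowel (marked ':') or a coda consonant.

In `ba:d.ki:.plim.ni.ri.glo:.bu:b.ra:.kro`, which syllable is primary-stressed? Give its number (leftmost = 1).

Weights: 7 bu:b H, 8 ra: H, 9 kro L.
The penult (syllable 8, ra:) is heavy, so it takes stress.
Primary stress: syllable 8 → ba:d.ki:.plim.ni.ri.glo:.bu:b.ˈra:.kro.

8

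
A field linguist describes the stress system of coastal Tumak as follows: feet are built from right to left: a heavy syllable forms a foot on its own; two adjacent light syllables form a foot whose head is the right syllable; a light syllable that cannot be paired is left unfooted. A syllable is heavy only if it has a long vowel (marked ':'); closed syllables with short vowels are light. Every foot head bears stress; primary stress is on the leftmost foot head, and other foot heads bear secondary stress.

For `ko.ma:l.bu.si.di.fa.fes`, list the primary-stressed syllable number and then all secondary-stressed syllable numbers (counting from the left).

Weights: 1 ko L, 2 ma:l H, 3 bu L, 4 si L, 5 di L, 6 fa L, 7 fes L.
Parse right to left (heavy = foot alone; LL = one foot; stranded L unfooted): ko (ˈma:l) bu (si.ˈdi) (fa.ˈfes).
Foot heads: 2, 5, 7.
Primary stress on the leftmost head = syllable 2.
Secondary stress on 5, 7: ko.ˈma:l.bu.si.ˌdi.fa.ˌfes.

primary 2, secondary 5, 7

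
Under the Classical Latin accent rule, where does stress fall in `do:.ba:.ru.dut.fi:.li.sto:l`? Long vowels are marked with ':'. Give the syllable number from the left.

Classical Latin: stress the penult if heavy (long vowel or closed), else the antepenult.
Weights: 5 fi: H, 6 li L, 7 sto:l H.
The penult (syllable 6, li) is light, so stress falls on the antepenult (syllable 5, fi:).
Stress on syllable 5: do:.ba:.ru.dut.ˈfi:.li.sto:l.

5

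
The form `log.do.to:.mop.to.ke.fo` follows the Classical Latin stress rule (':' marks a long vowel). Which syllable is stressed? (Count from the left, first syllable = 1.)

5

Classical Latin: stress the penult if heavy (long vowel or closed), else the antepenult.
Weights: 5 to L, 6 ke L, 7 fo L.
The penult (syllable 6, ke) is light, so stress falls on the antepenult (syllable 5, to).
Stress on syllable 5: log.do.to:.mop.ˈto.ke.fo.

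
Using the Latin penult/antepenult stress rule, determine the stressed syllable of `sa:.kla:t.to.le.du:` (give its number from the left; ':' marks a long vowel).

Classical Latin: stress the penult if heavy (long vowel or closed), else the antepenult.
Weights: 3 to L, 4 le L, 5 du: H.
The penult (syllable 4, le) is light, so stress falls on the antepenult (syllable 3, to).
Stress on syllable 3: sa:.kla:t.ˈto.le.du:.

3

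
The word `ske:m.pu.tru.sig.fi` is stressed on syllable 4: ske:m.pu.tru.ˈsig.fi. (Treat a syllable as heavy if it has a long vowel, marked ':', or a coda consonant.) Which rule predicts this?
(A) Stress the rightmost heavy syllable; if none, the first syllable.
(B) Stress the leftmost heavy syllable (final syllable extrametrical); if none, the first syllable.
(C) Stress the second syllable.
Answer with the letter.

Rule A → syllable 4 ✓.
Rule B → syllable 1 (observed: 4).
Rule C → syllable 2 (observed: 4).

A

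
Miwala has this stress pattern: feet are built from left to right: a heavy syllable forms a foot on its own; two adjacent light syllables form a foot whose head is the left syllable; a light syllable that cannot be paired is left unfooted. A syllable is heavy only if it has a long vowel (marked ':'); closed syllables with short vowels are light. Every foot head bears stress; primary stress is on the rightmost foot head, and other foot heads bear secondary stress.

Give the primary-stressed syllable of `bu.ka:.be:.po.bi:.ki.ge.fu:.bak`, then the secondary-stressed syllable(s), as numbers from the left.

Weights: 1 bu L, 2 ka: H, 3 be: H, 4 po L, 5 bi: H, 6 ki L, 7 ge L, 8 fu: H, 9 bak L.
Parse left to right (heavy = foot alone; LL = one foot; stranded L unfooted): bu (ˈka:) (ˈbe:) po (ˈbi:) (ˈki.ge) (ˈfu:) bak.
Foot heads: 2, 3, 5, 6, 8.
Primary stress on the rightmost head = syllable 8.
Secondary stress on 2, 3, 5, 6: bu.ˌka:.ˌbe:.po.ˌbi:.ˌki.ge.ˈfu:.bak.

primary 8, secondary 2, 3, 5, 6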